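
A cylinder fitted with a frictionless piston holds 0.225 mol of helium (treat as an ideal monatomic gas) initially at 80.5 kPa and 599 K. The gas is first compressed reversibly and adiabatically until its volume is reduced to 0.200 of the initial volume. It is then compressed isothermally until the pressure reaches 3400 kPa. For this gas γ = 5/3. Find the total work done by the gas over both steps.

V₁ = nRT₁/P₁ = 0.225×8.314×599/80.5 = 13.9 L.
Step 1 — Adiabatic: TV^(γ−1) = const ⇒ T₂ = 599×(5.00)^0.667 = 1750 K; PV^γ = const ⇒ P₂ = 1180 kPa.
ΔU = nCvΔT = 0.225×12.5×(1750−599) = 3230 J.
Q = 0 for an adiabatic process, so W = −ΔU = -3230 J.
State after step 1: P = 1180 kPa, V = 2.78 L, T = 1750 K.
Step 2 — Isothermal: T stays 1750 K; PV = const ⇒ V₂ = 0.964 L, P₂ = 3400 kPa.
ΔU = 0 (ideal gas, T constant).
W = nRT ln(V₂/V₁) = 0.225×8.314×1750×ln(0.346) = -3480 J.
Q = ΔU + W = -3480 J.
Net over both steps: W = -6710 J, Q = -3480 J, ΔU = 3230 J.

-6710 J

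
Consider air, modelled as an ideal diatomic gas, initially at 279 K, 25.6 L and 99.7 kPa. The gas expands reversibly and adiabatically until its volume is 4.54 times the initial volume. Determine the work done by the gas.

2900 J

n = P₁V₁/(RT₁) = 99.7×25.6/(8.314×279) = 1.10 mol.
Adiabatic: TV^(γ−1) = const ⇒ T₂ = 279×(0.220)^0.400 = 152 K; PV^γ = const ⇒ P₂ = 12.0 kPa.
ΔU = nCvΔT = 1.10×20.8×(152−279) = -2900 J.
Q = 0 for an adiabatic process, so W = −ΔU = 2900 J.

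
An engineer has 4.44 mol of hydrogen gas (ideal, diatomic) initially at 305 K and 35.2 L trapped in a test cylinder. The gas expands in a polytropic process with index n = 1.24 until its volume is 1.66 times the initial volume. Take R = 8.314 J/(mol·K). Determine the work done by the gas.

5370 J

P₁ = nRT₁/V₁ = 4.44×8.314×305/35.2 = 320 kPa.
Polytropic n=1.24: T₂ = T₁(V₁/V₂)^(n−1) = 305×(0.602)^0.24 = 270 K; P₂ = P₁(V₁/V₂)^n = 171 kPa.
W = (P₁V₁−P₂V₂)/(n−1) = (320×35.2−171×58.4)/0.24 = 5370 J.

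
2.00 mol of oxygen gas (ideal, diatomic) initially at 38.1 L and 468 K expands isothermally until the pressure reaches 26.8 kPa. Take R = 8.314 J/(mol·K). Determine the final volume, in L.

290 L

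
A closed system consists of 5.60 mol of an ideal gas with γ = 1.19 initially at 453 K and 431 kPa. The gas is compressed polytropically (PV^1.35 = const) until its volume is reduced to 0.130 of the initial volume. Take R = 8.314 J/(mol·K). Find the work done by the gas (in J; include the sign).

-62800 J

V₁ = nRT₁/P₁ = 5.60×8.314×453/431 = 48.9 L.
Polytropic n=1.35: T₂ = T₁(V₁/V₂)^(n−1) = 453×(7.69)^0.35 = 925 K; P₂ = P₁(V₁/V₂)^n = 6770 kPa.
W = (P₁V₁−P₂V₂)/(n−1) = (431×48.9−6770×6.36)/0.35 = -62800 J.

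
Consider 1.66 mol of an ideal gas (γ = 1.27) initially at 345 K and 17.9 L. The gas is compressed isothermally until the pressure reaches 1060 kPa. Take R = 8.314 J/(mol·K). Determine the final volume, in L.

4.49 L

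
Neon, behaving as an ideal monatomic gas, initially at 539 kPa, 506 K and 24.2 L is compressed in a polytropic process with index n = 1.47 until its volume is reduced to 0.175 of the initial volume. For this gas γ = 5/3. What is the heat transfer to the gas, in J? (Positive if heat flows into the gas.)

n = P₁V₁/(RT₁) = 539×24.2/(8.314×506) = 3.10 mol.
Polytropic n=1.47: T₂ = T₁(V₁/V₂)^(n−1) = 506×(5.71)^0.47 = 1150 K; P₂ = P₁(V₁/V₂)^n = 6990 kPa.
W = (P₁V₁−P₂V₂)/(n−1) = (539×24.2−6990×4.23)/0.47 = -35200 J.
ΔU = nCvΔT = 3.10×12.5×(1150−506) = 24800 J.
Q = ΔU + W = -10400 J.

-10400 J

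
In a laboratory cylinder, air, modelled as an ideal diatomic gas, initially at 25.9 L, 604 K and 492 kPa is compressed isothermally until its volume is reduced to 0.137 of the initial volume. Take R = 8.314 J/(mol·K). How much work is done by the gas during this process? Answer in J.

-25300 J

n = P₁V₁/(RT₁) = 492×25.9/(8.314×604) = 2.54 mol.
Isothermal: T stays 604 K; PV = const ⇒ V₂ = 3.55 L, P₂ = 3590 kPa.
W = nRT ln(V₂/V₁) = 2.54×8.314×604×ln(0.137) = -25300 J.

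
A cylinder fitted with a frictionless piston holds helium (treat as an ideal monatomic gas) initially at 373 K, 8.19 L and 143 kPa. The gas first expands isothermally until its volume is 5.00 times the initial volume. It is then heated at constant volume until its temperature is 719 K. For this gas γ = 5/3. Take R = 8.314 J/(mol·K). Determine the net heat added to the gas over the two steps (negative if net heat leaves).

3510 J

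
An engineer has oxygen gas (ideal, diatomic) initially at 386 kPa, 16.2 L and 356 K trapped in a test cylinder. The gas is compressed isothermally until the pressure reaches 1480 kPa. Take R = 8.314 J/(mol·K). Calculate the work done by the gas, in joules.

n = P₁V₁/(RT₁) = 386×16.2/(8.314×356) = 2.11 mol.
Isothermal: T stays 356 K; PV = const ⇒ V₂ = 4.23 L, P₂ = 1480 kPa.
W = nRT ln(V₂/V₁) = 2.11×8.314×356×ln(0.261) = -8400 J.

-8400 J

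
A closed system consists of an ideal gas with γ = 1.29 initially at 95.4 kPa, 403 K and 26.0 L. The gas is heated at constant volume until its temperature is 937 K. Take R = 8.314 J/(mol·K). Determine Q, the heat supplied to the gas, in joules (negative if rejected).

11300 J

n = P₁V₁/(RT₁) = 95.4×26.0/(8.314×403) = 0.740 mol.
Isochoric: V stays 26.0 L; P/T = const ⇒ T₂ = 937 K, P₂ = 222 kPa.
W = 0 (no volume change).
ΔU = nCvΔT = 0.740×28.7×(937−403) = 11300 J.
Q = ΔU = 11300 J.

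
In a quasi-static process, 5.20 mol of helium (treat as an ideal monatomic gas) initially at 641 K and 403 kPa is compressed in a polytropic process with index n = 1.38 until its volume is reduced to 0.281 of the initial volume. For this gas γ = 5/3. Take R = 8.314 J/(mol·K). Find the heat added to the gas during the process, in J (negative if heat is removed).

V₁ = nRT₁/P₁ = 5.20×8.314×641/403 = 68.8 L.
Polytropic n=1.38: T₂ = T₁(V₁/V₂)^(n−1) = 641×(3.56)^0.38 = 1040 K; P₂ = P₁(V₁/V₂)^n = 2320 kPa.
W = (P₁V₁−P₂V₂)/(n−1) = (403×68.8−2320×19.3)/0.38 = -45200 J.
ΔU = nCvΔT = 5.20×12.5×(1040−641) = 25800 J.
Q = ΔU + W = -19400 J.

-19400 J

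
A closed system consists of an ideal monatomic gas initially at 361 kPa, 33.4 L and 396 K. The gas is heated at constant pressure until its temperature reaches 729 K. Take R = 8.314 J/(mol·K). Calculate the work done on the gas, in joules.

n = P₁V₁/(RT₁) = 361×33.4/(8.314×396) = 3.66 mol.
Isobaric: P stays 361 kPa; V/T = const ⇒ T₂ = 729 K, V₂ = 61.5 L.
W = PΔV = 361×(61.5−33.4) kPa·L = 10100 J.
Work done on the gas = −W_by = -10100 J.

-10100 J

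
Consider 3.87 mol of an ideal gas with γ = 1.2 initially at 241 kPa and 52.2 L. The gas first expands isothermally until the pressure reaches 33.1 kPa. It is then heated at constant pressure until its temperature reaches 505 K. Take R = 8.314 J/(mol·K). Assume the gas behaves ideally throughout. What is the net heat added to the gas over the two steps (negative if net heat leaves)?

T₁ = P₁V₁/(nR) = 241×52.2/(3.87×8.314) = 391 K.
Step 1 — Isothermal: T stays 391 K; PV = const ⇒ V₂ = 380 L, P₂ = 33.1 kPa.
ΔU = 0 (ideal gas, T constant).
W = nRT ln(V₂/V₁) = 3.87×8.314×391×ln(7.28) = 25000 J.
Q = ΔU + W = 25000 J.
State after step 1: P = 33.1 kPa, V = 380 L, T = 391 K.
Step 2 — Isobaric: P stays 33.1 kPa; V/T = const ⇒ T₂ = 505 K, V₂ = 491 L.
W = PΔV = 33.1×(491−380) kPa·L = 3670 J.
ΔU = nCvΔT = 3.87×41.6×(505−391) = 18300 J.
Q = ΔU + W = nCpΔT = 22000 J.
Net over both steps: W = 28600 J, Q = 47000 J, ΔU = 18300 J.

47000 J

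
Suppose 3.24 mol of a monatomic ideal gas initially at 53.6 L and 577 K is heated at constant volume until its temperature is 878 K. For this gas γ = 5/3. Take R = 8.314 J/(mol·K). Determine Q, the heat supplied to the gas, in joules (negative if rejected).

P₁ = nRT₁/V₁ = 3.24×8.314×577/53.6 = 290 kPa.
Isochoric: V stays 53.6 L; P/T = const ⇒ T₂ = 878 K, P₂ = 441 kPa.
W = 0 (no volume change).
ΔU = nCvΔT = 3.24×12.5×(878−577) = 12200 J.
Q = ΔU = 12200 J.

12200 J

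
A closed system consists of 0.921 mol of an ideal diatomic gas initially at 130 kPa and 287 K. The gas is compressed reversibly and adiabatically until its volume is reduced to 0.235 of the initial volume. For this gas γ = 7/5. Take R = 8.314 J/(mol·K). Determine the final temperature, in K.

512 K

V₁ = nRT₁/P₁ = 0.921×8.314×287/130 = 16.9 L.
Adiabatic: TV^(γ−1) = const ⇒ T₂ = 287×(4.26)^0.400 = 512 K; PV^γ = const ⇒ P₂ = 987 kPa.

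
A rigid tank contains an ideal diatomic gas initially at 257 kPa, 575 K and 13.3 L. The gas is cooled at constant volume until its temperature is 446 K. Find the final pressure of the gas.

199 kPa

Isochoric: V stays 13.3 L; P/T = const ⇒ T₂ = 446 K, P₂ = 199 kPa.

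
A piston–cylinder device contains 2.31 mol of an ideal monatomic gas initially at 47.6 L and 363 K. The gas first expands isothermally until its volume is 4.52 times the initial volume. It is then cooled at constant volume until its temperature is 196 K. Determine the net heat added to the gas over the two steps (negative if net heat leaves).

P₁ = nRT₁/V₁ = 2.31×8.314×363/47.6 = 146 kPa.
Step 1 — Isothermal: T stays 363 K; PV = const ⇒ V₂ = 215 L, P₂ = 32.4 kPa.
ΔU = 0 (ideal gas, T constant).
W = nRT ln(V₂/V₁) = 2.31×8.314×363×ln(4.52) = 10500 J.
Q = ΔU + W = 10500 J.
State after step 1: P = 32.4 kPa, V = 215 L, T = 363 K.
Step 2 — Isochoric: V stays 215 L; P/T = const ⇒ T₂ = 196 K, P₂ = 17.5 kPa.
W = 0 (no volume change).
ΔU = nCvΔT = 2.31×12.5×(196−363) = -4810 J.
Q = ΔU = -4810 J.
Net over both steps: W = 10500 J, Q = 5710 J, ΔU = -4810 J.

5710 J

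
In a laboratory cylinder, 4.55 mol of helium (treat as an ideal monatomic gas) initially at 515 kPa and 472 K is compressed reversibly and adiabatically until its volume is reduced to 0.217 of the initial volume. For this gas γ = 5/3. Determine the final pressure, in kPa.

6570 kPa

V₁ = nRT₁/P₁ = 4.55×8.314×472/515 = 34.7 L.
Adiabatic: TV^(γ−1) = const ⇒ T₂ = 472×(4.61)^0.667 = 1310 K; PV^γ = const ⇒ P₂ = 6570 kPa.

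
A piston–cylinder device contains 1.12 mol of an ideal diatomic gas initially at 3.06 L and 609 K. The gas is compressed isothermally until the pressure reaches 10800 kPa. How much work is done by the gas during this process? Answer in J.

-10000 J

P₁ = nRT₁/V₁ = 1.12×8.314×609/3.06 = 1850 kPa.
Isothermal: T stays 609 K; PV = const ⇒ V₂ = 0.525 L, P₂ = 10800 kPa.
W = nRT ln(V₂/V₁) = 1.12×8.314×609×ln(0.172) = -10000 J.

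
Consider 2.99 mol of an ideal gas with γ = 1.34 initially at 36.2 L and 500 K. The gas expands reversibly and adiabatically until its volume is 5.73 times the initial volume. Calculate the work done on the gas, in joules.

-16400 J

P₁ = nRT₁/V₁ = 2.99×8.314×500/36.2 = 343 kPa.
Adiabatic: TV^(γ−1) = const ⇒ T₂ = 500×(0.175)^0.340 = 276 K; PV^γ = const ⇒ P₂ = 33.1 kPa.
ΔU = nCvΔT = 2.99×24.5×(276−500) = -16400 J.
Q = 0 for an adiabatic process, so W = −ΔU = 16400 J.
Work done on the gas = −W_by = -16400 J.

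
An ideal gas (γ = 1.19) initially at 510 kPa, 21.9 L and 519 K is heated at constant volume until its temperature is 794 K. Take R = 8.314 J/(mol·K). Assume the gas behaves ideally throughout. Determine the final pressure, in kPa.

780 kPa

Isochoric: V stays 21.9 L; P/T = const ⇒ T₂ = 794 K, P₂ = 780 kPa.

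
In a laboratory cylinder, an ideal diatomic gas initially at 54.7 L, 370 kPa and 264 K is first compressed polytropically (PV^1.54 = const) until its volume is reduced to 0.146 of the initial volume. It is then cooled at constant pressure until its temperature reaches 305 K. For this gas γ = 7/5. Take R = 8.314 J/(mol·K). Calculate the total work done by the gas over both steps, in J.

n = P₁V₁/(RT₁) = 370×54.7/(8.314×264) = 9.22 mol.
Step 1 — Polytropic n=1.54: T₂ = T₁(V₁/V₂)^(n−1) = 264×(6.85)^0.54 = 746 K; P₂ = P₁(V₁/V₂)^n = 7160 kPa.
W = (P₁V₁−P₂V₂)/(n−1) = (370×54.7−7160×7.99)/0.54 = -68500 J.
ΔU = nCvΔT = 9.22×20.8×(746−264) = 92400 J.
Q = ΔU + W = 24000 J.
State after step 1: P = 7160 kPa, V = 7.99 L, T = 746 K.
Step 2 — Isobaric: P stays 7160 kPa; V/T = const ⇒ T₂ = 305 K, V₂ = 3.26 L.
W = PΔV = 7160×(3.26−7.99) kPa·L = -33800 J.
ΔU = nCvΔT = 9.22×20.8×(305−746) = -84600 J.
Q = ΔU + W = nCpΔT = -118000 J.
Net over both steps: W = -102000 J, Q = -94400 J, ΔU = 7860 J.

-102000 J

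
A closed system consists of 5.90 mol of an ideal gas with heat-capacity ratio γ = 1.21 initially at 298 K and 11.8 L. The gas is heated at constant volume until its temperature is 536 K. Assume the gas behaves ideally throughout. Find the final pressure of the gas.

2230 kPa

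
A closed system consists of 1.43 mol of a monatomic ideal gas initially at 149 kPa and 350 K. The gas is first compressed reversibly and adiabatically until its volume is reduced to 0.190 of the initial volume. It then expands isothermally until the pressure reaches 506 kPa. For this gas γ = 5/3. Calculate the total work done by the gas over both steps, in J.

6810 J

V₁ = nRT₁/P₁ = 1.43×8.314×350/149 = 27.9 L.
Step 1 — Adiabatic: TV^(γ−1) = const ⇒ T₂ = 350×(5.26)^0.667 = 1060 K; PV^γ = const ⇒ P₂ = 2370 kPa.
ΔU = nCvΔT = 1.43×12.5×(1060−350) = 12600 J.
Q = 0 for an adiabatic process, so W = −ΔU = -12600 J.
State after step 1: P = 2370 kPa, V = 5.31 L, T = 1060 K.
Step 2 — Isothermal: T stays 1060 K; PV = const ⇒ V₂ = 24.9 L, P₂ = 506 kPa.
ΔU = 0 (ideal gas, T constant).
W = nRT ln(V₂/V₁) = 1.43×8.314×1060×ln(4.69) = 19500 J.
Q = ΔU + W = 19500 J.
Net over both steps: W = 6810 J, Q = 19500 J, ΔU = 12600 J.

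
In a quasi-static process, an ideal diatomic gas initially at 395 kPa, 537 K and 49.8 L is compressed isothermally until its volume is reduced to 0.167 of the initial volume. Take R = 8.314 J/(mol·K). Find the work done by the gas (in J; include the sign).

-35200 J

n = P₁V₁/(RT₁) = 395×49.8/(8.314×537) = 4.41 mol.
Isothermal: T stays 537 K; PV = const ⇒ V₂ = 8.32 L, P₂ = 2370 kPa.
W = nRT ln(V₂/V₁) = 4.41×8.314×537×ln(0.167) = -35200 J.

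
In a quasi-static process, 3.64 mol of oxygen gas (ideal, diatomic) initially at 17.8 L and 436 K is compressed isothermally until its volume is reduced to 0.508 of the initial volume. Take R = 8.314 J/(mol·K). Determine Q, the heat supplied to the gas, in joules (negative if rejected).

-8940 J

P₁ = nRT₁/V₁ = 3.64×8.314×436/17.8 = 741 kPa.
Isothermal: T stays 436 K; PV = const ⇒ V₂ = 9.04 L, P₂ = 1460 kPa.
ΔU = 0 (ideal gas, T constant).
W = nRT ln(V₂/V₁) = 3.64×8.314×436×ln(0.508) = -8940 J.
Q = ΔU + W = -8940 J.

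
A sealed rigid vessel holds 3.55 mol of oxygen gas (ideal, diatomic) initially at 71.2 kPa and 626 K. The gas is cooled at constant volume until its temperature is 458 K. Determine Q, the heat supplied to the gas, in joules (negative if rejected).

-12400 J

V₁ = nRT₁/P₁ = 3.55×8.314×626/71.2 = 259 L.
Isochoric: V stays 259 L; P/T = const ⇒ T₂ = 458 K, P₂ = 52.1 kPa.
W = 0 (no volume change).
ΔU = nCvΔT = 3.55×20.8×(458−626) = -12400 J.
Q = ΔU = -12400 J.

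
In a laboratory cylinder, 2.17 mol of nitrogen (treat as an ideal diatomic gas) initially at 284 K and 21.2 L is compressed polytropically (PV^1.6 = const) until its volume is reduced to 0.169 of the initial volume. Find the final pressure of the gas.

4160 kPa

P₁ = nRT₁/V₁ = 2.17×8.314×284/21.2 = 242 kPa.
Polytropic n=1.6: T₂ = T₁(V₁/V₂)^(n−1) = 284×(5.92)^0.60 = 825 K; P₂ = P₁(V₁/V₂)^n = 4160 kPa.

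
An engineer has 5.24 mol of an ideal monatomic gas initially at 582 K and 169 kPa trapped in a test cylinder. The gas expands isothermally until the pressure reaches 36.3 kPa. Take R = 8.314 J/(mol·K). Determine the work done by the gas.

39000 J

V₁ = nRT₁/P₁ = 5.24×8.314×582/169 = 150 L.
Isothermal: T stays 582 K; PV = const ⇒ V₂ = 698 L, P₂ = 36.3 kPa.
W = nRT ln(V₂/V₁) = 5.24×8.314×582×ln(4.66) = 39000 J.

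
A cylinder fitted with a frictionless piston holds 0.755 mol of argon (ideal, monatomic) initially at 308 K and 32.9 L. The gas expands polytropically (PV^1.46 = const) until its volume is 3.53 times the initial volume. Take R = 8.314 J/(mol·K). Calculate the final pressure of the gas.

9.32 kPa

P₁ = nRT₁/V₁ = 0.755×8.314×308/32.9 = 58.8 kPa.
Polytropic n=1.46: T₂ = T₁(V₁/V₂)^(n−1) = 308×(0.283)^0.46 = 172 K; P₂ = P₁(V₁/V₂)^n = 9.32 kPa.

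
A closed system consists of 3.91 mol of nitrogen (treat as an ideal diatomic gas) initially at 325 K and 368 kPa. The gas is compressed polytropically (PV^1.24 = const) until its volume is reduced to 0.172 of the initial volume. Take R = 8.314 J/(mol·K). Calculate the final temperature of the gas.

V₁ = nRT₁/P₁ = 3.91×8.314×325/368 = 28.7 L.
Polytropic n=1.24: T₂ = T₁(V₁/V₂)^(n−1) = 325×(5.81)^0.24 = 496 K; P₂ = P₁(V₁/V₂)^n = 3260 kPa.

496 K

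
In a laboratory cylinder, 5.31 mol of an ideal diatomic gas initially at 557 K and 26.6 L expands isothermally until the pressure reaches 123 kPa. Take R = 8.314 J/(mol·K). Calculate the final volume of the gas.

200 L

P₁ = nRT₁/V₁ = 5.31×8.314×557/26.6 = 924 kPa.
Isothermal: T stays 557 K; PV = const ⇒ V₂ = 200 L, P₂ = 123 kPa.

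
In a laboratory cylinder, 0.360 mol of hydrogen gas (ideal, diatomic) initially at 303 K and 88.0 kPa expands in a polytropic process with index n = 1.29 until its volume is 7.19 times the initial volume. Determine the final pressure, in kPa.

6.91 kPa

V₁ = nRT₁/P₁ = 0.360×8.314×303/88.0 = 10.3 L.
Polytropic n=1.29: T₂ = T₁(V₁/V₂)^(n−1) = 303×(0.139)^0.29 = 171 K; P₂ = P₁(V₁/V₂)^n = 6.91 kPa.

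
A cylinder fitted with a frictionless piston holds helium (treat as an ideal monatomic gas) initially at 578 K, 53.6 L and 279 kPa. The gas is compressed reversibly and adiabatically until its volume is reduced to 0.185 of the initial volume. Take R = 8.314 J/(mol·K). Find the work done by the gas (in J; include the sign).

-46700 J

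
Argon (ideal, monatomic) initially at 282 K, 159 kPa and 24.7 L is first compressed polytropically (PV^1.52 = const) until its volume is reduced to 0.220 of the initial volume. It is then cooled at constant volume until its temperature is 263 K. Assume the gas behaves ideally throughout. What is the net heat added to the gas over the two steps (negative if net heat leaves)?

n = P₁V₁/(RT₁) = 159×24.7/(8.314×282) = 1.68 mol.
Step 1 — Polytropic n=1.52: T₂ = T₁(V₁/V₂)^(n−1) = 282×(4.55)^0.52 = 620 K; P₂ = P₁(V₁/V₂)^n = 1590 kPa.
W = (P₁V₁−P₂V₂)/(n−1) = (159×24.7−1590×5.43)/0.52 = -9040 J.
ΔU = nCvΔT = 1.68×12.5×(620−282) = 7050 J.
Q = ΔU + W = -1990 J.
State after step 1: P = 1590 kPa, V = 5.43 L, T = 620 K.
Step 2 — Isochoric: V stays 5.43 L; P/T = const ⇒ T₂ = 263 K, P₂ = 674 kPa.
W = 0 (no volume change).
ΔU = nCvΔT = 1.68×12.5×(263−620) = -7450 J.
Q = ΔU = -7450 J.
Net over both steps: W = -9040 J, Q = -9440 J, ΔU = -397 J.

-9440 J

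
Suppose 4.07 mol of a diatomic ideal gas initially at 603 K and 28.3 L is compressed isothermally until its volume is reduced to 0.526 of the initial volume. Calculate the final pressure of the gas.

P₁ = nRT₁/V₁ = 4.07×8.314×603/28.3 = 721 kPa.
Isothermal: T stays 603 K; PV = const ⇒ V₂ = 14.9 L, P₂ = 1370 kPa.

1370 kPa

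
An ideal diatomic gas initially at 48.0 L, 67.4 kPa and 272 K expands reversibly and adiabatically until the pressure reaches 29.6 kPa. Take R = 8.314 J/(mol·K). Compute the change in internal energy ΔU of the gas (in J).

-1690 J

n = P₁V₁/(RT₁) = 67.4×48.0/(8.314×272) = 1.43 mol.
Adiabatic: T₂/T₁ = (P₂/P₁)^((γ−1)/γ) ⇒ T₂ = 272×(0.439)^0.286 = 215 K; V₂ = 86.4 L.
For an ideal gas ΔU = nCvΔT with Cv = (5/2)R = 20.8 J/(mol·K).
ΔU = 1.43×20.8×(215−272) = -1690 J.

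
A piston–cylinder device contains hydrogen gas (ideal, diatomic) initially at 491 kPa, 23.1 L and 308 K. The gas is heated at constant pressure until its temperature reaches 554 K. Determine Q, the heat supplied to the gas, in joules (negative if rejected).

31700 J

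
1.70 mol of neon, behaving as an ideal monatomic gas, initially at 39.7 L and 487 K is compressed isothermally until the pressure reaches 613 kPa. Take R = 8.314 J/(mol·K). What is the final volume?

P₁ = nRT₁/V₁ = 1.70×8.314×487/39.7 = 173 kPa.
Isothermal: T stays 487 K; PV = const ⇒ V₂ = 11.2 L, P₂ = 613 kPa.

11.2 L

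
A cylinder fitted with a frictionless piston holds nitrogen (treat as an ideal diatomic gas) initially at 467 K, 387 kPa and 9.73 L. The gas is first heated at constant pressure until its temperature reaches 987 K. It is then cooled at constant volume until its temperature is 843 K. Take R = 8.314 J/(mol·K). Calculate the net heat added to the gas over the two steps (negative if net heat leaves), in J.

n = P₁V₁/(RT₁) = 387×9.73/(8.314×467) = 0.970 mol.
Step 1 — Isobaric: P stays 387 kPa; V/T = const ⇒ T₂ = 987 K, V₂ = 20.6 L.
W = PΔV = 387×(20.6−9.73) kPa·L = 4190 J.
ΔU = nCvΔT = 0.970×20.8×(987−467) = 10500 J.
Q = ΔU + W = nCpΔT = 14700 J.
State after step 1: P = 387 kPa, V = 20.6 L, T = 987 K.
Step 2 — Isochoric: V stays 20.6 L; P/T = const ⇒ T₂ = 843 K, P₂ = 331 kPa.
W = 0 (no volume change).
ΔU = nCvΔT = 0.970×20.8×(843−987) = -2900 J.
Q = ΔU = -2900 J.
Net over both steps: W = 4190 J, Q = 11800 J, ΔU = 7580 J.

11800 J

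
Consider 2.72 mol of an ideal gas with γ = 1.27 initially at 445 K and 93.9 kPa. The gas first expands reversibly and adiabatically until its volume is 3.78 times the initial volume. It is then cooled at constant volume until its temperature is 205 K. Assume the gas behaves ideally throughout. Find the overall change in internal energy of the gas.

V₁ = nRT₁/P₁ = 2.72×8.314×445/93.9 = 107 L.
Step 1 — Adiabatic: TV^(γ−1) = const ⇒ T₂ = 445×(0.265)^0.270 = 311 K; PV^γ = const ⇒ P₂ = 17.3 kPa.
ΔU = nCvΔT = 2.72×30.8×(311−445) = -11200 J.
Q = 0 for an adiabatic process, so W = −ΔU = 11200 J.
State after step 1: P = 17.3 kPa, V = 405 L, T = 311 K.
Step 2 — Isochoric: V stays 405 L; P/T = const ⇒ T₂ = 205 K, P₂ = 11.4 kPa.
W = 0 (no volume change).
ΔU = nCvΔT = 2.72×30.8×(205−311) = -8860 J.
Q = ΔU = -8860 J.
Net over both steps: W = 11200 J, Q = -8860 J, ΔU = -20100 J.

-20100 J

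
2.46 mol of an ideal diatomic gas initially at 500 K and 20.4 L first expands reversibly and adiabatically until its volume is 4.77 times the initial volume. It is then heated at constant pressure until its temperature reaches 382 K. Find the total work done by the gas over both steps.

P₁ = nRT₁/V₁ = 2.46×8.314×500/20.4 = 501 kPa.
Step 1 — Adiabatic: TV^(γ−1) = const ⇒ T₂ = 500×(0.210)^0.400 = 268 K; PV^γ = const ⇒ P₂ = 56.3 kPa.
ΔU = nCvΔT = 2.46×20.8×(268−500) = -11900 J.
Q = 0 for an adiabatic process, so W = −ΔU = 11900 J.
State after step 1: P = 56.3 kPa, V = 97.3 L, T = 268 K.
Step 2 — Isobaric: P stays 56.3 kPa; V/T = const ⇒ T₂ = 382 K, V₂ = 139 L.
W = PΔV = 56.3×(139−97.3) kPa·L = 2340 J.
ΔU = nCvΔT = 2.46×20.8×(382−268) = 5850 J.
Q = ΔU + W = nCpΔT = 8190 J.
Net over both steps: W = 14200 J, Q = 8190 J, ΔU = -6030 J.

14200 J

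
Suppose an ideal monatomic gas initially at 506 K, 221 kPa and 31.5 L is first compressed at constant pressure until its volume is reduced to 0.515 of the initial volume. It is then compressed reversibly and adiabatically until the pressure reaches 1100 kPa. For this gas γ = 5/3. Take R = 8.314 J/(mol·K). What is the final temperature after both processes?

495 K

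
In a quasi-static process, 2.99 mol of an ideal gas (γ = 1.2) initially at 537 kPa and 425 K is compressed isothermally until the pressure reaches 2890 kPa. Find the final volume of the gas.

3.66 L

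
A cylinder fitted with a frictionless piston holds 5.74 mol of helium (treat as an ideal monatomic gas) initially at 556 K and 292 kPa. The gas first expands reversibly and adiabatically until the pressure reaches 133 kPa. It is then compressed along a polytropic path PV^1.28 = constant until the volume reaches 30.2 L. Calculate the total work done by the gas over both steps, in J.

V₁ = nRT₁/P₁ = 5.74×8.314×556/292 = 90.9 L.
Step 1 — Adiabatic: T₂/T₁ = (P₂/P₁)^((γ−1)/γ) ⇒ T₂ = 556×(0.455)^0.400 = 406 K; V₂ = 146 L.
ΔU = nCvΔT = 5.74×12.5×(406−556) = -10700 J.
Q = 0 for an adiabatic process, so W = −ΔU = 10700 J.
State after step 1: P = 133 kPa, V = 146 L, T = 406 K.
Step 2 — Polytropic n=1.28: T₂ = T₁(V₁/V₂)^(n−1) = 406×(4.82)^0.28 = 631 K; P₂ = P₁(V₁/V₂)^n = 997 kPa.
W = (P₁V₁−P₂V₂)/(n−1) = (133×146−997×30.2)/0.28 = -38300 J.
ΔU = nCvΔT = 5.74×12.5×(631−406) = 16100 J.
Q = ΔU + W = -22200 J.
Net over both steps: W = -27600 J, Q = -22200 J, ΔU = 5340 J.

-27600 J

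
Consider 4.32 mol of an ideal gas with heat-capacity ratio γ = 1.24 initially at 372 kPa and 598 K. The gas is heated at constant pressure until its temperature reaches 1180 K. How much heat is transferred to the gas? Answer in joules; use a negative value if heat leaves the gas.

V₁ = nRT₁/P₁ = 4.32×8.314×598/372 = 57.7 L.
Isobaric: P stays 372 kPa; V/T = const ⇒ T₂ = 1180 K, V₂ = 114 L.
W = PΔV = 372×(114−57.7) kPa·L = 20900 J.
ΔU = nCvΔT = 4.32×34.6×(1180−598) = 87100 J.
Q = ΔU + W = nCpΔT = 108000 J.

108000 J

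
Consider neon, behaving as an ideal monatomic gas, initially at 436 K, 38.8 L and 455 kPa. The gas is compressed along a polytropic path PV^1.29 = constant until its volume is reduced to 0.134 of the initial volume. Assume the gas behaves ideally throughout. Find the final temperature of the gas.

781 K

Polytropic n=1.29: T₂ = T₁(V₁/V₂)^(n−1) = 436×(7.46)^0.29 = 781 K; P₂ = P₁(V₁/V₂)^n = 6080 kPa.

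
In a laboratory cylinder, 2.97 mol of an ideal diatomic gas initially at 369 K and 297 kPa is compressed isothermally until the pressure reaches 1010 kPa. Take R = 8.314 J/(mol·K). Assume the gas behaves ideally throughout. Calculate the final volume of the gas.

V₁ = nRT₁/P₁ = 2.97×8.314×369/297 = 30.7 L.
Isothermal: T stays 369 K; PV = const ⇒ V₂ = 9.02 L, P₂ = 1010 kPa.

9.02 L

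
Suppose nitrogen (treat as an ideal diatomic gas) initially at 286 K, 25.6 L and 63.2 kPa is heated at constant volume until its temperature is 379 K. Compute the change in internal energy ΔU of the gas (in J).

1320 J

n = P₁V₁/(RT₁) = 63.2×25.6/(8.314×286) = 0.680 mol.
Isochoric: V stays 25.6 L; P/T = const ⇒ T₂ = 379 K, P₂ = 83.8 kPa.
For an ideal gas ΔU = nCvΔT with Cv = (5/2)R = 20.8 J/(mol·K).
ΔU = 0.680×20.8×(379−286) = 1320 J.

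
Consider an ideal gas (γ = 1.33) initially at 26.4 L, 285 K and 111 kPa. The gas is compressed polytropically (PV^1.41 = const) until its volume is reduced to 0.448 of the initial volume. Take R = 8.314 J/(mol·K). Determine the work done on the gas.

2790 J

n = P₁V₁/(RT₁) = 111×26.4/(8.314×285) = 1.24 mol.
Polytropic n=1.41: T₂ = T₁(V₁/V₂)^(n−1) = 285×(2.23)^0.41 = 396 K; P₂ = P₁(V₁/V₂)^n = 344 kPa.
W = (P₁V₁−P₂V₂)/(n−1) = (111×26.4−344×11.8)/0.41 = -2790 J.
Work done on the gas = −W_by = 2790 J.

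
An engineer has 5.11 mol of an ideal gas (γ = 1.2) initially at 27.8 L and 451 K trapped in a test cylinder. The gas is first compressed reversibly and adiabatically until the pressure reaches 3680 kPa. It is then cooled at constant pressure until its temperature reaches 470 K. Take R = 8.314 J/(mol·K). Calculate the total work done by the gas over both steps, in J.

P₁ = nRT₁/V₁ = 5.11×8.314×451/27.8 = 689 kPa.
Step 1 — Adiabatic: T₂/T₁ = (P₂/P₁)^((γ−1)/γ) ⇒ T₂ = 451×(5.34)^0.167 = 596 K; V₂ = 6.88 L.
ΔU = nCvΔT = 5.11×41.6×(596−451) = 30900 J.
Q = 0 for an adiabatic process, so W = −ΔU = -30900 J.
State after step 1: P = 3680 kPa, V = 6.88 L, T = 596 K.
Step 2 — Isobaric: P stays 3680 kPa; V/T = const ⇒ T₂ = 470 K, V₂ = 5.43 L.
W = PΔV = 3680×(5.43−6.88) kPa·L = -5360 J.
ΔU = nCvΔT = 5.11×41.6×(470−596) = -26800 J.
Q = ΔU + W = nCpΔT = -32200 J.
Net over both steps: W = -36200 J, Q = -32200 J, ΔU = 4040 J.

-36200 J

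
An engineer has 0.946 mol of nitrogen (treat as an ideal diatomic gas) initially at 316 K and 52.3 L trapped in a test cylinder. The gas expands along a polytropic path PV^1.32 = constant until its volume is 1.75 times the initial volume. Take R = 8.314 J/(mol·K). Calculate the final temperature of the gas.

264 K

P₁ = nRT₁/V₁ = 0.946×8.314×316/52.3 = 47.5 kPa.
Polytropic n=1.32: T₂ = T₁(V₁/V₂)^(n−1) = 316×(0.571)^0.32 = 264 K; P₂ = P₁(V₁/V₂)^n = 22.7 kPa.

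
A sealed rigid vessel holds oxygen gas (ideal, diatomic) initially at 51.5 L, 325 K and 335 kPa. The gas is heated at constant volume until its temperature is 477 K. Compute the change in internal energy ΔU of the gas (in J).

20200 J

n = P₁V₁/(RT₁) = 335×51.5/(8.314×325) = 6.38 mol.
Isochoric: V stays 51.5 L; P/T = const ⇒ T₂ = 477 K, P₂ = 492 kPa.
For an ideal gas ΔU = nCvΔT with Cv = (5/2)R = 20.8 J/(mol·K).
ΔU = 6.38×20.8×(477−325) = 20200 J.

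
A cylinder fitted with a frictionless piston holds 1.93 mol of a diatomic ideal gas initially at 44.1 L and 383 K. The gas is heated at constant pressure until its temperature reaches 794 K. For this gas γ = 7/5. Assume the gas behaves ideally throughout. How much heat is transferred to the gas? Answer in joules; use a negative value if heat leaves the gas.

P₁ = nRT₁/V₁ = 1.93×8.314×383/44.1 = 139 kPa.
Isobaric: P stays 139 kPa; V/T = const ⇒ T₂ = 794 K, V₂ = 91.4 L.
W = PΔV = 139×(91.4−44.1) kPa·L = 6590 J.
ΔU = nCvΔT = 1.93×20.8×(794−383) = 16500 J.
Q = ΔU + W = nCpΔT = 23100 J.

23100 J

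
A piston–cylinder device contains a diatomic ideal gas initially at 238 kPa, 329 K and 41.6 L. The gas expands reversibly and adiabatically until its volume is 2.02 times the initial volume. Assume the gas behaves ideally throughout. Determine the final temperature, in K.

Adiabatic: TV^(γ−1) = const ⇒ T₂ = 329×(0.495)^0.400 = 248 K; PV^γ = const ⇒ P₂ = 88.9 kPa.

248 K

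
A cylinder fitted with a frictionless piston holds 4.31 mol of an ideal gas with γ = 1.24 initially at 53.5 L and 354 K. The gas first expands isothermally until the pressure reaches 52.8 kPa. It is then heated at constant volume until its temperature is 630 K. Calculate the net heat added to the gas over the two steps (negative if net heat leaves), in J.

60300 J

P₁ = nRT₁/V₁ = 4.31×8.314×354/53.5 = 237 kPa.
Step 1 — Isothermal: T stays 354 K; PV = const ⇒ V₂ = 240 L, P₂ = 52.8 kPa.
ΔU = 0 (ideal gas, T constant).
W = nRT ln(V₂/V₁) = 4.31×8.314×354×ln(4.49) = 19100 J.
Q = ΔU + W = 19100 J.
State after step 1: P = 52.8 kPa, V = 240 L, T = 354 K.
Step 2 — Isochoric: V stays 240 L; P/T = const ⇒ T₂ = 630 K, P₂ = 94.0 kPa.
W = 0 (no volume change).
ΔU = nCvΔT = 4.31×34.6×(630−354) = 41200 J.
Q = ΔU = 41200 J.
Net over both steps: W = 19100 J, Q = 60300 J, ΔU = 41200 J.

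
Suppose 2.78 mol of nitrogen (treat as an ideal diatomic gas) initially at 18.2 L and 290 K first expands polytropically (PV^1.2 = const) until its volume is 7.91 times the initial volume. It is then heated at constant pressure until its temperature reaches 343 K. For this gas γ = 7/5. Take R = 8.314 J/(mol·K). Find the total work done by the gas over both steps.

14800 J

P₁ = nRT₁/V₁ = 2.78×8.314×290/18.2 = 368 kPa.
Step 1 — Polytropic n=1.2: T₂ = T₁(V₁/V₂)^(n−1) = 290×(0.126)^0.20 = 192 K; P₂ = P₁(V₁/V₂)^n = 30.8 kPa.
W = (P₁V₁−P₂V₂)/(n−1) = (368×18.2−30.8×144)/0.20 = 11400 J.
ΔU = nCvΔT = 2.78×20.8×(192−290) = -5680 J.
Q = ΔU + W = 5680 J.
State after step 1: P = 30.8 kPa, V = 144 L, T = 192 K.
Step 2 — Isobaric: P stays 30.8 kPa; V/T = const ⇒ T₂ = 343 K, V₂ = 258 L.
W = PΔV = 30.8×(258−144) kPa·L = 3500 J.
ΔU = nCvΔT = 2.78×20.8×(343−192) = 8740 J.
Q = ΔU + W = nCpΔT = 12200 J.
Net over both steps: W = 14800 J, Q = 17900 J, ΔU = 3060 J.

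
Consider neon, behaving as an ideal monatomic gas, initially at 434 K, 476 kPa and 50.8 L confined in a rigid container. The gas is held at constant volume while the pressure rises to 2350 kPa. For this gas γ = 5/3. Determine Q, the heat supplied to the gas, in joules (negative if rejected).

143000 J

n = P₁V₁/(RT₁) = 476×50.8/(8.314×434) = 6.70 mol.
Isochoric: V stays 50.8 L; P/T = const ⇒ T₂ = 2140 K, P₂ = 2350 kPa.
W = 0 (no volume change).
ΔU = nCvΔT = 6.70×12.5×(2140−434) = 143000 J.
Q = ΔU = 143000 J.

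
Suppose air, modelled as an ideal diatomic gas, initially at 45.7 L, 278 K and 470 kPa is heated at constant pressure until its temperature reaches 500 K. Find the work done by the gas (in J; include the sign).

17200 J

n = P₁V₁/(RT₁) = 470×45.7/(8.314×278) = 9.29 mol.
Isobaric: P stays 470 kPa; V/T = const ⇒ T₂ = 500 K, V₂ = 82.2 L.
W = PΔV = 470×(82.2−45.7) kPa·L = 17200 J.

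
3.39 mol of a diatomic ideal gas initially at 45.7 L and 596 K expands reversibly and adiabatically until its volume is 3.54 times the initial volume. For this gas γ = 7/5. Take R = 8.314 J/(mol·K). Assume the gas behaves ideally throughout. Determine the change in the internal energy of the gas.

P₁ = nRT₁/V₁ = 3.39×8.314×596/45.7 = 368 kPa.
Adiabatic: TV^(γ−1) = const ⇒ T₂ = 596×(0.282)^0.400 = 359 K; PV^γ = const ⇒ P₂ = 62.6 kPa.
For an ideal gas ΔU = nCvΔT with Cv = (5/2)R = 20.8 J/(mol·K).
ΔU = 3.39×20.8×(359−596) = -16700 J.

-16700 J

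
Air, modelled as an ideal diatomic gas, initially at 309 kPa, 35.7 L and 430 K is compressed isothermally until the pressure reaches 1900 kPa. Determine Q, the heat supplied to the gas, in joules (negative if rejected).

-20000 J

n = P₁V₁/(RT₁) = 309×35.7/(8.314×430) = 3.09 mol.
Isothermal: T stays 430 K; PV = const ⇒ V₂ = 5.81 L, P₂ = 1900 kPa.
ΔU = 0 (ideal gas, T constant).
W = nRT ln(V₂/V₁) = 3.09×8.314×430×ln(0.163) = -20000 J.
Q = ΔU + W = -20000 J.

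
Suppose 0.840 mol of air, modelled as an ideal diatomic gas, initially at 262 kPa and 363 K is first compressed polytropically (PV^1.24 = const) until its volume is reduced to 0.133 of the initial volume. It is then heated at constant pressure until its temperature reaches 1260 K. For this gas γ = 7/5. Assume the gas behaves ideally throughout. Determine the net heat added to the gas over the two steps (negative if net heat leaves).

V₁ = nRT₁/P₁ = 0.840×8.314×363/262 = 9.68 L.
Step 1 — Polytropic n=1.24: T₂ = T₁(V₁/V₂)^(n−1) = 363×(7.52)^0.24 = 589 K; P₂ = P₁(V₁/V₂)^n = 3200 kPa.
W = (P₁V₁−P₂V₂)/(n−1) = (262×9.68−3200×1.29)/0.24 = -6580 J.
ΔU = nCvΔT = 0.840×20.8×(589−363) = 3950 J.
Q = ΔU + W = -2630 J.
State after step 1: P = 3200 kPa, V = 1.29 L, T = 589 K.
Step 2 — Isobaric: P stays 3200 kPa; V/T = const ⇒ T₂ = 1260 K, V₂ = 2.75 L.
W = PΔV = 3200×(2.75−1.29) kPa·L = 4690 J.
ΔU = nCvΔT = 0.840×20.8×(1260−589) = 11700 J.
Q = ΔU + W = nCpΔT = 16400 J.
Net over both steps: W = -1890 J, Q = 13800 J, ΔU = 15700 J.

13800 J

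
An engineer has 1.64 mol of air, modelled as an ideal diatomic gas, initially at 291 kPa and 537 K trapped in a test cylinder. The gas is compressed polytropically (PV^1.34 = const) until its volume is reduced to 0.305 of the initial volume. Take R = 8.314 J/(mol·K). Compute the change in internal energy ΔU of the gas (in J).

V₁ = nRT₁/P₁ = 1.64×8.314×537/291 = 25.2 L.
Polytropic n=1.34: T₂ = T₁(V₁/V₂)^(n−1) = 537×(3.28)^0.34 = 804 K; P₂ = P₁(V₁/V₂)^n = 1430 kPa.
For an ideal gas ΔU = nCvΔT with Cv = (5/2)R = 20.8 J/(mol·K).
ΔU = 1.64×20.8×(804−537) = 9100 J.

9100 J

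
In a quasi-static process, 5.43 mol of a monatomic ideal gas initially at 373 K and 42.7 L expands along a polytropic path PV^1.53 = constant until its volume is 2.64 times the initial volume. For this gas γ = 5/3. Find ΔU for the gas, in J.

-10200 J

P₁ = nRT₁/V₁ = 5.43×8.314×373/42.7 = 394 kPa.
Polytropic n=1.53: T₂ = T₁(V₁/V₂)^(n−1) = 373×(0.379)^0.53 = 223 K; P₂ = P₁(V₁/V₂)^n = 89.3 kPa.
For an ideal gas ΔU = nCvΔT with Cv = (3/2)R = 12.5 J/(mol·K).
ΔU = 5.43×12.5×(223−373) = -10200 J.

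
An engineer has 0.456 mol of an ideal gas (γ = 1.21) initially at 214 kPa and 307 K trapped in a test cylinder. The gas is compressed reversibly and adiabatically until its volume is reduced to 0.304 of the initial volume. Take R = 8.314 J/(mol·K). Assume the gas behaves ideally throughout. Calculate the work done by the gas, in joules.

-1570 J

V₁ = nRT₁/P₁ = 0.456×8.314×307/214 = 5.44 L.
Adiabatic: TV^(γ−1) = const ⇒ T₂ = 307×(3.29)^0.210 = 394 K; PV^γ = const ⇒ P₂ = 904 kPa.
ΔU = nCvΔT = 0.456×39.6×(394−307) = 1570 J.
Q = 0 for an adiabatic process, so W = −ΔU = -1570 J.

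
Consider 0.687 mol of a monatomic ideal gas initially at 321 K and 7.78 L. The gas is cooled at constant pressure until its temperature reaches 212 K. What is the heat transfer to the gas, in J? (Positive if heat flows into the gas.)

-1560 J

P₁ = nRT₁/V₁ = 0.687×8.314×321/7.78 = 236 kPa.
Isobaric: P stays 236 kPa; V/T = const ⇒ T₂ = 212 K, V₂ = 5.14 L.
W = PΔV = 236×(5.14−7.78) kPa·L = -623 J.
ΔU = nCvΔT = 0.687×12.5×(212−321) = -934 J.
Q = ΔU + W = nCpΔT = -1560 J.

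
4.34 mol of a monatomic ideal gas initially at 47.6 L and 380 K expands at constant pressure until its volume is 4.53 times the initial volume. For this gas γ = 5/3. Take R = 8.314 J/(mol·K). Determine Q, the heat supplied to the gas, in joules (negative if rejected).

121000 J

P₁ = nRT₁/V₁ = 4.34×8.314×380/47.6 = 288 kPa.
Isobaric: P stays 288 kPa; V/T = const ⇒ T₂ = 1720 K, V₂ = 216 L.
W = PΔV = 288×(216−47.6) kPa·L = 48400 J.
ΔU = nCvΔT = 4.34×12.5×(1720−380) = 72600 J.
Q = ΔU + W = nCpΔT = 121000 J.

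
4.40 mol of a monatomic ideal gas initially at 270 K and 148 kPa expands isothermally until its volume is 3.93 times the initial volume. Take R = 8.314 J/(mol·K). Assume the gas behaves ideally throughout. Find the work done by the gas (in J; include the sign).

13500 J

V₁ = nRT₁/P₁ = 4.40×8.314×270/148 = 66.7 L.
Isothermal: T stays 270 K; PV = const ⇒ V₂ = 262 L, P₂ = 37.7 kPa.
W = nRT ln(V₂/V₁) = 4.40×8.314×270×ln(3.93) = 13500 J.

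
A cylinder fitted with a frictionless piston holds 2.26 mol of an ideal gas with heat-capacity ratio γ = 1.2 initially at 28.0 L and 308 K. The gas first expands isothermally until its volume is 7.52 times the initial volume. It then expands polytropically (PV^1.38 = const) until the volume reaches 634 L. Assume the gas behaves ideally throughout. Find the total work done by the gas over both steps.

16900 J

P₁ = nRT₁/V₁ = 2.26×8.314×308/28.0 = 207 kPa.
Step 1 — Isothermal: T stays 308 K; PV = const ⇒ V₂ = 211 L, P₂ = 27.5 kPa.
ΔU = 0 (ideal gas, T constant).
W = nRT ln(V₂/V₁) = 2.26×8.314×308×ln(7.52) = 11700 J.
Q = ΔU + W = 11700 J.
State after step 1: P = 27.5 kPa, V = 211 L, T = 308 K.
Step 2 — Polytropic n=1.38: T₂ = T₁(V₁/V₂)^(n−1) = 308×(0.332)^0.38 = 203 K; P₂ = P₁(V₁/V₂)^n = 6.00 kPa.
W = (P₁V₁−P₂V₂)/(n−1) = (27.5×211−6.00×634)/0.38 = 5210 J.
ΔU = nCvΔT = 2.26×41.6×(203−308) = -9900 J.
Q = ΔU + W = -4690 J.
Net over both steps: W = 16900 J, Q = 6990 J, ΔU = -9900 J.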